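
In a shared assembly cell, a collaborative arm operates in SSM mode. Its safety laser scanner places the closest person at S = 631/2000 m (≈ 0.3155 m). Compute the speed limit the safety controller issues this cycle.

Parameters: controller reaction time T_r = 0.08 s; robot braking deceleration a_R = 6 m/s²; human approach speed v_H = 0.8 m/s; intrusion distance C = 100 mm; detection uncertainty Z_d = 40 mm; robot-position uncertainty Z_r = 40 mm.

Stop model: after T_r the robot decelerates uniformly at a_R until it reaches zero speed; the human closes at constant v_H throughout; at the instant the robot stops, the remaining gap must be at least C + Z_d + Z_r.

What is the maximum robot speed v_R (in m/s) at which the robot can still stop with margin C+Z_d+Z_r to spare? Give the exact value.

v_R_max = 3/10 m/s = 0.3000 m/s

collect terms ⇒ (1/12)·v_R² + (16/75)·v_R + (-143/2000) = 0
  disc = (16/75)² − 4·(1/12)·(-143/2000) = 6241/90000 ; √disc = 79/300
  v_R = (−(16/75) + 79/300) / (2·(1/12)) = 3/10 m/s
check:
T_s = v_R/a_R = (3/10)/6 = 0.0500 s
robot covers v_R·T_r = 0.3000·0.0800 = 0.0240 m before braking
robot under decel: 0.3000²/(2·6.0000) = 0.0075 m
human closes 0.8000·0.1300 = 0.1040 m
residual clearance needed = 0.1000+0.0400+0.0400 = 0.1800 m
sum ≈ 0.0240+0.0075+0.1040+0.1800 ≈ 0.3155 m = S ✓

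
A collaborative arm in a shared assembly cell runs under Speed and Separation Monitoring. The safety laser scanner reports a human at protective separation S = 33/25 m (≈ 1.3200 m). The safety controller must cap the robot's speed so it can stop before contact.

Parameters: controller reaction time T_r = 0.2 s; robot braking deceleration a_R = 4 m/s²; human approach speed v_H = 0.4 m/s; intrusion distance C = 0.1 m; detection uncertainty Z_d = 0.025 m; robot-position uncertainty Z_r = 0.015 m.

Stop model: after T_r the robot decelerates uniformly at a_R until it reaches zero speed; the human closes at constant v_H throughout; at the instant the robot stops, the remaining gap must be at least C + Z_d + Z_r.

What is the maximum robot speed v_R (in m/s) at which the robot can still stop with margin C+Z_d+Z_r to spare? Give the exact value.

v_R_max = 2 m/s = 2.0000 m/s

at the boundary: (1/8)·v² + (3/10)·v + (-11/10) = 0
  disc = (3/10)² − 4·(1/8)·(-11/10) = 16/25 ; √disc = 4/5
  v_R = (−(3/10) + 4/5) / (2·(1/8)) = 2 m/s
check:
braking lasts T_s = 2/4 = 0.5000 s
reaction-phase robot travel = 2.0000·0.2000 = 0.4000 m
braking distance = 2.0000²/(2·4.0000) = 0.5000 m
person approaches 0.4000·(0.2000+0.5000) = 0.2800 m
C+Z_d+Z_r = 0.1000+0.0250+0.0150 = 0.1400 m
sum ≈ 0.4000+0.5000+0.2800+0.1400 ≈ 1.3200 m = S ✓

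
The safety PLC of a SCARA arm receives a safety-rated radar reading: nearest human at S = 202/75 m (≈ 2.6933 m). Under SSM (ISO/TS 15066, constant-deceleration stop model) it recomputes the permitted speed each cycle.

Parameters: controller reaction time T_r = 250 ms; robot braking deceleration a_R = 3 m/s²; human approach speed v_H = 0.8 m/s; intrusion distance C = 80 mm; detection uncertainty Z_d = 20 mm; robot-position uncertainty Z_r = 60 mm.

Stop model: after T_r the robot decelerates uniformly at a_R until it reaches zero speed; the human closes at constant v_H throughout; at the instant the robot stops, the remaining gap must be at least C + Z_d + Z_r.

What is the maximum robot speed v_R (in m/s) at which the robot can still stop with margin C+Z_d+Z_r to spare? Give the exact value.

v_R_max = 5/2 m/s = 2.5000 m/s

at the boundary: (1/6)·v² + (31/60)·v + (-7/3) = 0
  disc = (31/60)² − 4·(1/6)·(-7/3) = 729/400 ; √disc = 27/20
  v_R = (−(31/60) + 27/20) / (2·(1/6)) = 5/2 m/s
check:
braking lasts T_s = (5/2)/3 = 0.8333 s
robot covers v_R·T_r = 2.5000·0.2500 = 0.6250 m before braking
robot under decel: 2.5000²/(2·3.0000) = 1.0417 m
person approaches 0.8000·(0.2500+0.8333) = 0.8667 m
residual clearance needed = 0.0800+0.0200+0.0600 = 0.1600 m
sum ≈ 0.6250+1.0417+0.8667+0.1600 ≈ 2.6933 m = S ✓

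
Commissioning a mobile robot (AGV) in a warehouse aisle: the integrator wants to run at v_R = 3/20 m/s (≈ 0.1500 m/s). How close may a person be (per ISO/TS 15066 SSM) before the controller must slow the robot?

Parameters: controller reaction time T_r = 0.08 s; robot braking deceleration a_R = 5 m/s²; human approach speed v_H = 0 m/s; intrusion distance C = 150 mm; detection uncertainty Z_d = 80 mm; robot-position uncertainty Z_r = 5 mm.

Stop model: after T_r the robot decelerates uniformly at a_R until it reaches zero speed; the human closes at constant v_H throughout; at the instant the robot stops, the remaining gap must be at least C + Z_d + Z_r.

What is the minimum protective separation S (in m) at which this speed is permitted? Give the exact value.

braking lasts T_s = (3/20)/5 = 0.0300 s
robot covers v_R·T_r = 0.1500·0.0800 = 0.0120 m before braking
robot under decel: 0.1500²/(2·5.0000) = 0.0022 m
human closes 0.0000·0.1100 = 0.0000 m
C+Z_d+Z_r = 0.1500+0.0800+0.0050 = 0.2350 m
S_min ≈ 0.0120+0.0022+0.0000+0.2350  ⇒  S_min = 997/4000 m

S_min = 997/4000 m = 0.2492 m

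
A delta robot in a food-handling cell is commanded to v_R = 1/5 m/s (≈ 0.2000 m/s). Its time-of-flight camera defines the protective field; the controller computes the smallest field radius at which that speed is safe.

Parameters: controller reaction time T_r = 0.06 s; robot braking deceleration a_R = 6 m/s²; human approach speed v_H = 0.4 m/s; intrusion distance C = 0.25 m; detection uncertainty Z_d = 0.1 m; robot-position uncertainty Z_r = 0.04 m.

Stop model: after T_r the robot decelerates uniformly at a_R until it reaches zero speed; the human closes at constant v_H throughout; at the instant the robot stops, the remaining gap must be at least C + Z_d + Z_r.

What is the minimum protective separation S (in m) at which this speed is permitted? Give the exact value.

T_s = v_R/a_R = (1/5)/6 = 0.0333 s
robot covers v_R·T_r = 0.2000·0.0600 = 0.0120 m before braking
braking distance = 0.2000²/(2·6.0000) = 0.0033 m
person approaches 0.4000·(0.0600+0.0333) = 0.0373 m
residual clearance needed = 0.2500+0.1000+0.0400 = 0.3900 m
S_min ≈ 0.0120+0.0033+0.0373+0.3900  ⇒  S_min = 166/375 m

S_min = 166/375 m = 0.4427 m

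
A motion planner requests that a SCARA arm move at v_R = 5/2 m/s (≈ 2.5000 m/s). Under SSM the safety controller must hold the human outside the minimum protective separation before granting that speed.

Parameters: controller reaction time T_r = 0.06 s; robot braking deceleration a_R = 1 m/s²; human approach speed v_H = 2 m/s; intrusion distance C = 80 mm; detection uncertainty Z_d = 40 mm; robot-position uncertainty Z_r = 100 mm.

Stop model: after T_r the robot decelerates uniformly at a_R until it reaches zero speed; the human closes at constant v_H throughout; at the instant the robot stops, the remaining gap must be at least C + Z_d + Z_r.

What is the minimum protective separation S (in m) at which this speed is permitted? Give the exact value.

braking lasts T_s = (5/2)/1 = 2.5000 s
robot in T_r: 2.5000·0.0600 = 0.1500 m
braking distance = 2.5000²/(2·1.0000) = 3.1250 m
human closes 2.0000·2.5600 = 5.1200 m
C+Z_d+Z_r = 0.0800+0.0400+0.1000 = 0.2200 m
S_min ≈ 0.1500+3.1250+5.1200+0.2200  ⇒  S_min = 1723/200 m

S_min = 1723/200 m = 8.6150 m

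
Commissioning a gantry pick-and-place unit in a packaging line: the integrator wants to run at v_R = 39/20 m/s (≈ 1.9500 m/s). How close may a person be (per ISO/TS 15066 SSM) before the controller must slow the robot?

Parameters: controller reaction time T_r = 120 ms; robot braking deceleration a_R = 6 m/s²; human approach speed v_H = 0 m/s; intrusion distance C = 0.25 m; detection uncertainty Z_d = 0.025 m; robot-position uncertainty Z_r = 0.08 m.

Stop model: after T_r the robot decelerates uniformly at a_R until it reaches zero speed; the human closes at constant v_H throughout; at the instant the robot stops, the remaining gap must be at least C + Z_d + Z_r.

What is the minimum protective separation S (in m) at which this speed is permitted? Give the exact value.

S_min = 7247/8000 m = 0.9059 m

braking lasts T_s = (39/20)/6 = 0.3250 s
robot in T_r: 1.9500·0.1200 = 0.2340 m
braking distance = 1.9500²/(2·6.0000) = 0.3169 m
person approaches 0.0000·(0.1200+0.3250) = 0.0000 m
C+Z_d+Z_r = 0.2500+0.0250+0.0800 = 0.3550 m
S_min ≈ 0.2340+0.3169+0.0000+0.3550  ⇒  S_min = 7247/8000 m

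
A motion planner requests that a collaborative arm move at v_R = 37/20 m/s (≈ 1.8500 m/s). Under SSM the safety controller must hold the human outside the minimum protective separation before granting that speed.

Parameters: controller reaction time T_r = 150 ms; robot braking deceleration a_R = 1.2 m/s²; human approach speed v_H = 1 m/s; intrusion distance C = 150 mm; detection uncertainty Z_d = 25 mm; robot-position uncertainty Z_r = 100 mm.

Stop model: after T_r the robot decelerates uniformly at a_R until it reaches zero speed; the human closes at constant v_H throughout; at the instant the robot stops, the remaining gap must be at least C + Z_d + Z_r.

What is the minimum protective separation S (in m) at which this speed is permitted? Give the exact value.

S_min = 17617/4800 m = 3.6702 m

T_s = v_R/a_R = (37/20)/(6/5) = 1.5417 s
reaction-phase robot travel = 1.8500·0.1500 = 0.2775 m
braking distance = 1.8500²/(2·1.2000) = 1.4260 m
human over T_r+T_s: 1.0000·(0.1500+1.5417) = 1.6917 m
residual clearance needed = 0.1500+0.0250+0.1000 = 0.2750 m
S_min ≈ 0.2775+1.4260+1.6917+0.2750  ⇒  S_min = 17617/4800 m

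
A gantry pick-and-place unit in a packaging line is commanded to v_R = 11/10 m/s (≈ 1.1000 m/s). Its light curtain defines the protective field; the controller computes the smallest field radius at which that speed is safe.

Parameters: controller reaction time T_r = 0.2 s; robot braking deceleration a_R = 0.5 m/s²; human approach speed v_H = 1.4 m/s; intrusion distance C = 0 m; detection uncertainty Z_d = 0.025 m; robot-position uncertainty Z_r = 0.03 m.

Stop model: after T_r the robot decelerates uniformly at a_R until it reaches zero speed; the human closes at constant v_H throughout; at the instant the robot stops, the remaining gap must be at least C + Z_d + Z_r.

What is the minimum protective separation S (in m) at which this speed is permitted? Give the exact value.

braking lasts T_s = (11/10)/(1/2) = 2.2000 s
robot covers v_R·T_r = 1.1000·0.2000 = 0.2200 m before braking
braking distance = 1.1000²/(2·0.5000) = 1.2100 m
person approaches 1.4000·(0.2000+2.2000) = 3.3600 m
residual clearance needed = 0.0000+0.0250+0.0300 = 0.0550 m
S_min ≈ 0.2200+1.2100+3.3600+0.0550  ⇒  S_min = 969/200 m

S_min = 969/200 m = 4.8450 m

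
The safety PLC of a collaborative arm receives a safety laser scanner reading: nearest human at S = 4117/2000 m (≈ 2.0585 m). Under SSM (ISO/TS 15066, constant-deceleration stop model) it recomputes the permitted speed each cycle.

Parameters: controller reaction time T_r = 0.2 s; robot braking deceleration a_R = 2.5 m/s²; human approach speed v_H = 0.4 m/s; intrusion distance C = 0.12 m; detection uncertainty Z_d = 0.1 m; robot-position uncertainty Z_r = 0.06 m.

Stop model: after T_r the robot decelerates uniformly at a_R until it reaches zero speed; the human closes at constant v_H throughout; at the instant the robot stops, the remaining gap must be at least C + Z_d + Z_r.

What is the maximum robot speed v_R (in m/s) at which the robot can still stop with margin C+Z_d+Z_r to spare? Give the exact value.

collect terms ⇒ (1/5)·v_R² + (9/25)·v_R + (-3397/2000) = 0
  disc = (9/25)² − 4·(1/5)·(-3397/2000) = 3721/2500 ; √disc = 61/50
  v_R = (−(9/25) + 61/50) / (2·(1/5)) = 43/20 m/s
check:
stop time T_s = (43/20)/(5/2) = 0.8600 s
reaction-phase robot travel = 2.1500·0.2000 = 0.4300 m
robot under decel: 2.1500²/(2·2.5000) = 0.9245 m
human closes 0.4000·1.0600 = 0.4240 m
margins: 0.1200+0.1000+0.0600 = 0.2800 m
sum ≈ 0.4300+0.9245+0.4240+0.2800 ≈ 2.0585 m = S ✓

v_R_max = 43/20 m/s = 2.1500 m/s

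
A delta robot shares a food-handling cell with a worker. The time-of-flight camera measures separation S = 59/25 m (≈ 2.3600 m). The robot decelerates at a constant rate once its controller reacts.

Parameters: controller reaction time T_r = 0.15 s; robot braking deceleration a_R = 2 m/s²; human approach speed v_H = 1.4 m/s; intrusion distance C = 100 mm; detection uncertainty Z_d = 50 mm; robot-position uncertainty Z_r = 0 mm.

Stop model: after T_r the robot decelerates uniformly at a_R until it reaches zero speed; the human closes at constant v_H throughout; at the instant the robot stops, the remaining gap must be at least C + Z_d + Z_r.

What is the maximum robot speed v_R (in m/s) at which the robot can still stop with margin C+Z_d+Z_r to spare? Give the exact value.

v_R_max = 8/5 m/s = 1.6000 m/s

quadratic (1/4)·v² + (17/20)·v + (-2) = 0
  disc = (17/20)² − 4·(1/4)·(-2) = 1089/400 ; √disc = 33/20
  v_R = (−(17/20) + 33/20) / (2·(1/4)) = 8/5 m/s
check:
stop time T_s = (8/5)/2 = 0.8000 s
reaction-phase robot travel = 1.6000·0.1500 = 0.2400 m
robot under decel: 1.6000²/(2·2.0000) = 0.6400 m
human closes 1.4000·0.9500 = 1.3300 m
residual clearance needed = 0.1000+0.0500+0.0000 = 0.1500 m
sum ≈ 0.2400+0.6400+1.3300+0.1500 ≈ 2.3600 m = S ✓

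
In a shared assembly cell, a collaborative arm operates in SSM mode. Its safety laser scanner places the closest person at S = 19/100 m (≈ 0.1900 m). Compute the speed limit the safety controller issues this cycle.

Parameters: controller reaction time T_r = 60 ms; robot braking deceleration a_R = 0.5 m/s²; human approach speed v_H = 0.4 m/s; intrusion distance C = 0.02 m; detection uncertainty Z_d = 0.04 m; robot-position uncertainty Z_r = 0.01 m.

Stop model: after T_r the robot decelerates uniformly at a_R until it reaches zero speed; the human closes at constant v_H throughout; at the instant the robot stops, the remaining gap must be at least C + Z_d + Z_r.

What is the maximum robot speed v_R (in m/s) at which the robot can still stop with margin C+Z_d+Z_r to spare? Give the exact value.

v_R_max = 1/10 m/s = 0.1000 m/s

quadratic (1)·v² + (43/50)·v + (-12/125) = 0
  disc = (43/50)² − 4·(1)·(-12/125) = 2809/2500 ; √disc = 53/50
  v_R = (−(43/50) + 53/50) / (2·(1)) = 1/10 m/s
check:
T_s = v_R/a_R = (1/10)/(1/2) = 0.2000 s
robot in T_r: 0.1000·0.0600 = 0.0060 m
robot covers 0.1000·0.2000 − ½·0.5000·0.2000² = 0.0100 m while stopping
human over T_r+T_s: 0.4000·(0.0600+0.2000) = 0.1040 m
margins: 0.0200+0.0400+0.0100 = 0.0700 m
sum ≈ 0.0060+0.0100+0.1040+0.0700 ≈ 0.1900 m = S ✓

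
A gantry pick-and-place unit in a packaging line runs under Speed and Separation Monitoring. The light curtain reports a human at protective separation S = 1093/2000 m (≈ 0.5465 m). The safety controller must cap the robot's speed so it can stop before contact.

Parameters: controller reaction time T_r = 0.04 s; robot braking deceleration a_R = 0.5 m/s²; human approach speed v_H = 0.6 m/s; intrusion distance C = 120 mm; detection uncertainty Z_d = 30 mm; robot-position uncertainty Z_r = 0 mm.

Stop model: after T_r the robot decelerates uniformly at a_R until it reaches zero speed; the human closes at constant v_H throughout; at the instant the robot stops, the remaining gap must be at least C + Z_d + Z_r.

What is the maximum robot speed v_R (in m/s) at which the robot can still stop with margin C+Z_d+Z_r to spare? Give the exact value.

collect terms ⇒ (1)·v_R² + (31/25)·v_R + (-149/400) = 0
  disc = (31/25)² − 4·(1)·(-149/400) = 7569/2500 ; √disc = 87/50
  v_R = (−(31/25) + 87/50) / (2·(1)) = 1/4 m/s
check:
stop time T_s = (1/4)/(1/2) = 0.5000 s
robot covers v_R·T_r = 0.2500·0.0400 = 0.0100 m before braking
robot under decel: 0.2500²/(2·0.5000) = 0.0625 m
person approaches 0.6000·(0.0400+0.5000) = 0.3240 m
margins: 0.1200+0.0300+0.0000 = 0.1500 m
sum ≈ 0.0100+0.0625+0.3240+0.1500 ≈ 0.5465 m = S ✓

v_R_max = 1/4 m/s = 0.2500 m/s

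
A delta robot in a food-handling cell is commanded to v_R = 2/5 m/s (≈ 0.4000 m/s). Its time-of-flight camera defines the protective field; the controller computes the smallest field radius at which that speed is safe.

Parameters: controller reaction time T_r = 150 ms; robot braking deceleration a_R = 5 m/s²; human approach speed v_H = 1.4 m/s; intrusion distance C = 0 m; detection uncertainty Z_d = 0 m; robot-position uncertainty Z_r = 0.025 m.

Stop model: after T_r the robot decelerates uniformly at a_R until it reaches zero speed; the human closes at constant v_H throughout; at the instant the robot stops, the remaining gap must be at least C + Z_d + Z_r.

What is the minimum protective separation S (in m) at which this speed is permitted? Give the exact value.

stop time T_s = (2/5)/5 = 0.0800 s
robot in T_r: 0.4000·0.1500 = 0.0600 m
robot under decel: 0.4000²/(2·5.0000) = 0.0160 m
human closes 1.4000·0.2300 = 0.3220 m
C+Z_d+Z_r = 0.0000+0.0000+0.0250 = 0.0250 m
S_min ≈ 0.0600+0.0160+0.3220+0.0250  ⇒  S_min = 423/1000 m

S_min = 423/1000 m = 0.4230 m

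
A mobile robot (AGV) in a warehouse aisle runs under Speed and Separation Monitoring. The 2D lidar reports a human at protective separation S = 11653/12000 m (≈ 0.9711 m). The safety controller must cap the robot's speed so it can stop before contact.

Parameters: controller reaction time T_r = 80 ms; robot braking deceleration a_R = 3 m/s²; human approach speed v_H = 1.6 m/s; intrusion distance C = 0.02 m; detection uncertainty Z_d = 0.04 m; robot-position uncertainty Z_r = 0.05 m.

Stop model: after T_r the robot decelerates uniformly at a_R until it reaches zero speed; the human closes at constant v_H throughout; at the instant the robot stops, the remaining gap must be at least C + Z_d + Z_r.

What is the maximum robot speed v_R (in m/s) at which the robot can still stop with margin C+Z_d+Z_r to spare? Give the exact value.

v_R_max = 19/20 m/s = 0.9500 m/s

quadratic (1/6)·v² + (46/75)·v + (-8797/12000) = 0
  disc = (46/75)² − 4·(1/6)·(-8797/12000) = 8649/10000 ; √disc = 93/100
  v_R = (−(46/75) + 93/100) / (2·(1/6)) = 19/20 m/s
check:
braking lasts T_s = (19/20)/3 = 0.3167 s
reaction-phase robot travel = 0.9500·0.0800 = 0.0760 m
robot under decel: 0.9500²/(2·3.0000) = 0.1504 m
human over T_r+T_s: 1.6000·(0.0800+0.3167) = 0.6347 m
C+Z_d+Z_r = 0.0200+0.0400+0.0500 = 0.1100 m
sum ≈ 0.0760+0.1504+0.6347+0.1100 ≈ 0.9711 m = S ✓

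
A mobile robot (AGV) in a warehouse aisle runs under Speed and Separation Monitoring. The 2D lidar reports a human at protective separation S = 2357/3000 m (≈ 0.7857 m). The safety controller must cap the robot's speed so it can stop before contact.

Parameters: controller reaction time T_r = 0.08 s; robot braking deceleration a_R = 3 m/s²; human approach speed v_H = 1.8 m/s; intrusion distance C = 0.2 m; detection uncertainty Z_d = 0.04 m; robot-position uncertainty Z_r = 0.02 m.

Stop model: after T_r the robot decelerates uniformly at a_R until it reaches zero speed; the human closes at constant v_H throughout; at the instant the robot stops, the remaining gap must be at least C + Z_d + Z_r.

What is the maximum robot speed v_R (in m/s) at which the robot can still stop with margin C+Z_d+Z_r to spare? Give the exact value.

v_R_max = 1/2 m/s = 0.5000 m/s

at the boundary: (1/6)·v² + (17/25)·v + (-229/600) = 0
  disc = (17/25)² − 4·(1/6)·(-229/600) = 16129/22500 ; √disc = 127/150
  v_R = (−(17/25) + 127/150) / (2·(1/6)) = 1/2 m/s
check:
braking lasts T_s = (1/2)/3 = 0.1667 s
reaction-phase robot travel = 0.5000·0.0800 = 0.0400 m
robot under decel: 0.5000²/(2·3.0000) = 0.0417 m
person approaches 1.8000·(0.0800+0.1667) = 0.4440 m
C+Z_d+Z_r = 0.2000+0.0400+0.0200 = 0.2600 m
sum ≈ 0.0400+0.0417+0.4440+0.2600 ≈ 0.7857 m = S ✓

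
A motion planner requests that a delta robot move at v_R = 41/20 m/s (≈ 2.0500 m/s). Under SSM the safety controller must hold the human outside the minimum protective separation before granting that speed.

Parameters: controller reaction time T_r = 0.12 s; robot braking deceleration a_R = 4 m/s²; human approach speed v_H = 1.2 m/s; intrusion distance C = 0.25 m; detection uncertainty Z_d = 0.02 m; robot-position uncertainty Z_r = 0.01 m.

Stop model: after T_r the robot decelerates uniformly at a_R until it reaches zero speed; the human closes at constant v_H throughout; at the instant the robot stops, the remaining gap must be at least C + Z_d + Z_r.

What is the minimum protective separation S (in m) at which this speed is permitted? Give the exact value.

stop time T_s = (41/20)/4 = 0.5125 s
robot in T_r: 2.0500·0.1200 = 0.2460 m
robot under decel: 2.0500²/(2·4.0000) = 0.5253 m
human over T_r+T_s: 1.2000·(0.1200+0.5125) = 0.7590 m
residual clearance needed = 0.2500+0.0200+0.0100 = 0.2800 m
S_min ≈ 0.2460+0.5253+0.7590+0.2800  ⇒  S_min = 5793/3200 m

S_min = 5793/3200 m = 1.8103 m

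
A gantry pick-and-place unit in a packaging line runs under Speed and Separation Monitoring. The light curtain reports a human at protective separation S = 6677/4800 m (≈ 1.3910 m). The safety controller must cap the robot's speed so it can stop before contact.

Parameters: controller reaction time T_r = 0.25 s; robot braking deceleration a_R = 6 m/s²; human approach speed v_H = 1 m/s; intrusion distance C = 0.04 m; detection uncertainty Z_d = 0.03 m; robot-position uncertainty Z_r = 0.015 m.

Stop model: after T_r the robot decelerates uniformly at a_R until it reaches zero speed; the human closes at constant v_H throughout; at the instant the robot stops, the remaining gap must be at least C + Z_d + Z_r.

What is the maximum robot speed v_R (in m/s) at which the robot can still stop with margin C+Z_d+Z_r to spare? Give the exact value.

collect terms ⇒ (1/12)·v_R² + (5/12)·v_R + (-5069/4800) = 0
  disc = (5/12)² − 4·(1/12)·(-5069/4800) = 841/1600 ; √disc = 29/40
  v_R = (−(5/12) + 29/40) / (2·(1/12)) = 37/20 m/s
check:
T_s = v_R/a_R = (37/20)/6 = 0.3083 s
robot in T_r: 1.8500·0.2500 = 0.4625 m
braking distance = 1.8500²/(2·6.0000) = 0.2852 m
person approaches 1.0000·(0.2500+0.3083) = 0.5583 m
C+Z_d+Z_r = 0.0400+0.0300+0.0150 = 0.0850 m
sum ≈ 0.4625+0.2852+0.5583+0.0850 ≈ 1.3910 m = S ✓

v_R_max = 37/20 m/s = 1.8500 m/s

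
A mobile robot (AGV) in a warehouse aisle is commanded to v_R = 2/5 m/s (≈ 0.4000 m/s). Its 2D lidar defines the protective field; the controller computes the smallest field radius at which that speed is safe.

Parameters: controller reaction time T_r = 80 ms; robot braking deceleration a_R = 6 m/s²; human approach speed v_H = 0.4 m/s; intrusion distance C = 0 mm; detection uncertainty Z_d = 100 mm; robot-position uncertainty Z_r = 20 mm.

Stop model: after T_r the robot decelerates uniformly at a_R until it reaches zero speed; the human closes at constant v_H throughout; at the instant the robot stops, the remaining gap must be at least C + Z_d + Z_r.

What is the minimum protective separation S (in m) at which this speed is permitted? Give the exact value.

stop time T_s = (2/5)/6 = 0.0667 s
robot covers v_R·T_r = 0.4000·0.0800 = 0.0320 m before braking
robot under decel: 0.4000²/(2·6.0000) = 0.0133 m
person approaches 0.4000·(0.0800+0.0667) = 0.0587 m
residual clearance needed = 0.0000+0.1000+0.0200 = 0.1200 m
S_min ≈ 0.0320+0.0133+0.0587+0.1200  ⇒  S_min = 28/125 m

S_min = 28/125 m = 0.2240 m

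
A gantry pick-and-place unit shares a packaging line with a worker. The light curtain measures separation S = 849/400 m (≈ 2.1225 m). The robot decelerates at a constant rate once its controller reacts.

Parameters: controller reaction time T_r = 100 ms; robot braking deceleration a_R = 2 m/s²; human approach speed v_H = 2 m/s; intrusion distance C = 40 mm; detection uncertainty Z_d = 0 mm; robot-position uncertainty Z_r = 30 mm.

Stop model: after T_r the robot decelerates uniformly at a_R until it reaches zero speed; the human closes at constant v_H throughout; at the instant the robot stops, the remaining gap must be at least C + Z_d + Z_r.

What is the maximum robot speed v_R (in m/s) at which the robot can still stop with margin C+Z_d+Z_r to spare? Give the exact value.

at the boundary: (1/4)·v² + (11/10)·v + (-741/400) = 0
  disc = (11/10)² − 4·(1/4)·(-741/400) = 49/16 ; √disc = 7/4
  v_R = (−(11/10) + 7/4) / (2·(1/4)) = 13/10 m/s
check:
stop time T_s = (13/10)/2 = 0.6500 s
robot covers v_R·T_r = 1.3000·0.1000 = 0.1300 m before braking
robot covers 1.3000·0.6500 − ½·2.0000·0.6500² = 0.4225 m while stopping
person approaches 2.0000·(0.1000+0.6500) = 1.5000 m
C+Z_d+Z_r = 0.0400+0.0000+0.0300 = 0.0700 m
sum ≈ 0.1300+0.4225+1.5000+0.0700 ≈ 2.1225 m = S ✓

v_R_max = 13/10 m/s = 1.3000 m/s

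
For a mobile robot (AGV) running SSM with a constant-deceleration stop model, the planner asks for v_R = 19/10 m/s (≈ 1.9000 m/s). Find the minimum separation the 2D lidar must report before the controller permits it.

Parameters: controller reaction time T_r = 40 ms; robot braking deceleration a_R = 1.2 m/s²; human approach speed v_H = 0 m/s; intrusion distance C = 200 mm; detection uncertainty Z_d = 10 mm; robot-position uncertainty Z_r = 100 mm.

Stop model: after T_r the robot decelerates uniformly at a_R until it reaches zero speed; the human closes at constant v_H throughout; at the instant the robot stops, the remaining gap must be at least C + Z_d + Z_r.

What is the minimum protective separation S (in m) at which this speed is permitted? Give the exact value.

S_min = 11341/6000 m = 1.8902 m

braking lasts T_s = (19/10)/(6/5) = 1.5833 s
robot covers v_R·T_r = 1.9000·0.0400 = 0.0760 m before braking
robot under decel: 1.9000²/(2·1.2000) = 1.5042 m
person approaches 0.0000·(0.0400+1.5833) = 0.0000 m
margins: 0.2000+0.0100+0.1000 = 0.3100 m
S_min ≈ 0.0760+1.5042+0.0000+0.3100  ⇒  S_min = 11341/6000 m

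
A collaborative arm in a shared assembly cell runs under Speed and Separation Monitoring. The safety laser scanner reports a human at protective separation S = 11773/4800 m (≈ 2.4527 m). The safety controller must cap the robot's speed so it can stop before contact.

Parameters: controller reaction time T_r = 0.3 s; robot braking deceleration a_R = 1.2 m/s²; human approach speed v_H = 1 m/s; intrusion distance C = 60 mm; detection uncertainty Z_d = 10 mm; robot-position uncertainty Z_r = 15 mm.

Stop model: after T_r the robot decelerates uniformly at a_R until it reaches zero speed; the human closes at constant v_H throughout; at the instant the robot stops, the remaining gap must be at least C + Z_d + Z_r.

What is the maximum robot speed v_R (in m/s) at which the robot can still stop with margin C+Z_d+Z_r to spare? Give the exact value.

collect terms ⇒ (5/12)·v_R² + (17/15)·v_R + (-397/192) = 0
  disc = (17/15)² − 4·(5/12)·(-397/192) = 7569/1600 ; √disc = 87/40
  v_R = (−(17/15) + 87/40) / (2·(5/12)) = 5/4 m/s
check:
T_s = v_R/a_R = (5/4)/(6/5) = 1.0417 s
robot covers v_R·T_r = 1.2500·0.3000 = 0.3750 m before braking
robot under decel: 1.2500²/(2·1.2000) = 0.6510 m
person approaches 1.0000·(0.3000+1.0417) = 1.3417 m
margins: 0.0600+0.0100+0.0150 = 0.0850 m
sum ≈ 0.3750+0.6510+1.3417+0.0850 ≈ 2.4527 m = S ✓

v_R_max = 5/4 m/s = 1.2500 m/s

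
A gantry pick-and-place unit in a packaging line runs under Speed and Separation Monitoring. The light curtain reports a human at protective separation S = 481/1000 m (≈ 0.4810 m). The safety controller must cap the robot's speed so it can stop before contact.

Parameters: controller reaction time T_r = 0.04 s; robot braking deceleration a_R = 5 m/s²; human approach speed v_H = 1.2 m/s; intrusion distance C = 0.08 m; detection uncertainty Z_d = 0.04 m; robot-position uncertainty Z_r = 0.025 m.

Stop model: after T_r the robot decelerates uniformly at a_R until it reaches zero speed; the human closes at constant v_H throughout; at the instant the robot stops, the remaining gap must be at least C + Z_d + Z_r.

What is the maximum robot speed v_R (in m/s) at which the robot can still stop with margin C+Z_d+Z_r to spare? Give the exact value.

collect terms ⇒ (1/10)·v_R² + (7/25)·v_R + (-36/125) = 0
  disc = (7/25)² − 4·(1/10)·(-36/125) = 121/625 ; √disc = 11/25
  v_R = (−(7/25) + 11/25) / (2·(1/10)) = 4/5 m/s
check:
stop time T_s = (4/5)/5 = 0.1600 s
robot in T_r: 0.8000·0.0400 = 0.0320 m
robot covers 0.8000·0.1600 − ½·5.0000·0.1600² = 0.0640 m while stopping
person approaches 1.2000·(0.0400+0.1600) = 0.2400 m
C+Z_d+Z_r = 0.0800+0.0400+0.0250 = 0.1450 m
sum ≈ 0.0320+0.0640+0.2400+0.1450 ≈ 0.4810 m = S ✓

v_R_max = 4/5 m/s = 0.8000 m/s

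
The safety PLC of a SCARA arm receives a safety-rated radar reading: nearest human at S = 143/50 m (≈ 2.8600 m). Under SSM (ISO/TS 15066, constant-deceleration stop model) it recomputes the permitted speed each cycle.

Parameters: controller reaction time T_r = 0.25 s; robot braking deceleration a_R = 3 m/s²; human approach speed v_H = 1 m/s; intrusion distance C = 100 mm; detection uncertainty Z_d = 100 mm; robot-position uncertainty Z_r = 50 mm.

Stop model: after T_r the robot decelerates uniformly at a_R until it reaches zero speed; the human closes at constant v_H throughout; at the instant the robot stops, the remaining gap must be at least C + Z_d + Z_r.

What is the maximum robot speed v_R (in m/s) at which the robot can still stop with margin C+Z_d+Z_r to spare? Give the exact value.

v_R_max = 12/5 m/s = 2.4000 m/s

at the boundary: (1/6)·v² + (7/12)·v + (-59/25) = 0
  disc = (7/12)² − 4·(1/6)·(-59/25) = 6889/3600 ; √disc = 83/60
  v_R = (−(7/12) + 83/60) / (2·(1/6)) = 12/5 m/s
check:
T_s = v_R/a_R = (12/5)/3 = 0.8000 s
robot in T_r: 2.4000·0.2500 = 0.6000 m
robot covers 2.4000·0.8000 − ½·3.0000·0.8000² = 0.9600 m while stopping
human over T_r+T_s: 1.0000·(0.2500+0.8000) = 1.0500 m
margins: 0.1000+0.1000+0.0500 = 0.2500 m
sum ≈ 0.6000+0.9600+1.0500+0.2500 ≈ 2.8600 m = S ✓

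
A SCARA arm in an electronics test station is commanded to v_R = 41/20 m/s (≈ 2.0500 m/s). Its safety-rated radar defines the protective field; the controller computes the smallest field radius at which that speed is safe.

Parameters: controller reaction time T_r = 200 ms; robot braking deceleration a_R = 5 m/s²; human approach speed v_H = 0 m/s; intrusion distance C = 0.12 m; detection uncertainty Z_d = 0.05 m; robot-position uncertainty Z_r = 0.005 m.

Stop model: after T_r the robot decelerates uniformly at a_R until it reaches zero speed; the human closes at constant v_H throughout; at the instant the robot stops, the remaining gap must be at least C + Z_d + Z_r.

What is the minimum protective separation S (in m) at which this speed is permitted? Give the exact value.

braking lasts T_s = (41/20)/5 = 0.4100 s
robot covers v_R·T_r = 2.0500·0.2000 = 0.4100 m before braking
braking distance = 2.0500²/(2·5.0000) = 0.4203 m
human closes 0.0000·0.6100 = 0.0000 m
margins: 0.1200+0.0500+0.0050 = 0.1750 m
S_min ≈ 0.4100+0.4203+0.0000+0.1750  ⇒  S_min = 4021/4000 m

S_min = 4021/4000 m = 1.0052 m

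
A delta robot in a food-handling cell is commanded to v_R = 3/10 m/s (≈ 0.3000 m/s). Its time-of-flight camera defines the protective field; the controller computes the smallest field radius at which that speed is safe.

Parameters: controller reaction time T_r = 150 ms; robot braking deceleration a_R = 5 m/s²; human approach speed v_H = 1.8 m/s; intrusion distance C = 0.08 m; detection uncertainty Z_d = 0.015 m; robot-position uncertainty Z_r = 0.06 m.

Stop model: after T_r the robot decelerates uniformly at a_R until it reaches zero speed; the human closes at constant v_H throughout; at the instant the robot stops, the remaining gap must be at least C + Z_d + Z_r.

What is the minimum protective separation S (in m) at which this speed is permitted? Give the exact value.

T_s = v_R/a_R = (3/10)/5 = 0.0600 s
robot in T_r: 0.3000·0.1500 = 0.0450 m
robot covers 0.3000·0.0600 − ½·5.0000·0.0600² = 0.0090 m while stopping
human over T_r+T_s: 1.8000·(0.1500+0.0600) = 0.3780 m
residual clearance needed = 0.0800+0.0150+0.0600 = 0.1550 m
S_min ≈ 0.0450+0.0090+0.3780+0.1550  ⇒  S_min = 587/1000 m

S_min = 587/1000 m = 0.5870 m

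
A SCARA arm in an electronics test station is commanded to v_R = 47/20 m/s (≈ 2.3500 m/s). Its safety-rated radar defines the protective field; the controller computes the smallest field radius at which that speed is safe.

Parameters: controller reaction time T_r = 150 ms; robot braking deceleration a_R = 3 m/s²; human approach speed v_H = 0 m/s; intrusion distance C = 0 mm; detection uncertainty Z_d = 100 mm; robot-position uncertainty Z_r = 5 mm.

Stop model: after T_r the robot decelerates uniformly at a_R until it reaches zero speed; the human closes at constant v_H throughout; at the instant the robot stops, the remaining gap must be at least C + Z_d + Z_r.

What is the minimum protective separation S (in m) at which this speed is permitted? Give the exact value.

S_min = 3307/2400 m = 1.3779 m

stop time T_s = (47/20)/3 = 0.7833 s
robot in T_r: 2.3500·0.1500 = 0.3525 m
robot under decel: 2.3500²/(2·3.0000) = 0.9204 m
human over T_r+T_s: 0.0000·(0.1500+0.7833) = 0.0000 m
C+Z_d+Z_r = 0.0000+0.1000+0.0050 = 0.1050 m
S_min ≈ 0.3525+0.9204+0.0000+0.1050  ⇒  S_min = 3307/2400 m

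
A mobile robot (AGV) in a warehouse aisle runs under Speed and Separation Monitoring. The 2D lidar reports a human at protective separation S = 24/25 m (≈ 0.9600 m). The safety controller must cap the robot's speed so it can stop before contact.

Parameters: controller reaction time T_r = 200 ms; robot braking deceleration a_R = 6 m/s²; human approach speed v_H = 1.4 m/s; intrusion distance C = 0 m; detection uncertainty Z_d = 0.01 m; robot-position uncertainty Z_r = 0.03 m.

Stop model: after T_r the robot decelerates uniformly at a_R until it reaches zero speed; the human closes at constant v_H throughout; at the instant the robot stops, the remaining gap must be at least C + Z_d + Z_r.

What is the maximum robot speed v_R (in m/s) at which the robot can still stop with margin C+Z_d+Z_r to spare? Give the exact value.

at the boundary: (1/12)·v² + (13/30)·v + (-16/25) = 0
  disc = (13/30)² − 4·(1/12)·(-16/25) = 361/900 ; √disc = 19/30
  v_R = (−(13/30) + 19/30) / (2·(1/12)) = 6/5 m/s
check:
braking lasts T_s = (6/5)/6 = 0.2000 s
robot in T_r: 1.2000·0.2000 = 0.2400 m
braking distance = 1.2000²/(2·6.0000) = 0.1200 m
human closes 1.4000·0.4000 = 0.5600 m
C+Z_d+Z_r = 0.0000+0.0100+0.0300 = 0.0400 m
sum ≈ 0.2400+0.1200+0.5600+0.0400 ≈ 0.9600 m = S ✓

v_R_max = 6/5 m/s = 1.2000 m/s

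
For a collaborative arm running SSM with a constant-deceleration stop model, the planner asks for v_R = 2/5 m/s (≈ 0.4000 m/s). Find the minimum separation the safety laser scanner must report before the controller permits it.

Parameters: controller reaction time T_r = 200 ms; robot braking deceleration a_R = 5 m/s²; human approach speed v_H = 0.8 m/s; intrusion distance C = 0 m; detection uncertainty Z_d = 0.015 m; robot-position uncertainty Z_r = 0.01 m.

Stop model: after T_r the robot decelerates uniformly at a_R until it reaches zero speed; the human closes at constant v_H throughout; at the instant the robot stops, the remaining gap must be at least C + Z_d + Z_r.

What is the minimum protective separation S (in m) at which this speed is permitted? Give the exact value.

S_min = 69/200 m = 0.3450 m

T_s = v_R/a_R = (2/5)/5 = 0.0800 s
reaction-phase robot travel = 0.4000·0.2000 = 0.0800 m
braking distance = 0.4000²/(2·5.0000) = 0.0160 m
human closes 0.8000·0.2800 = 0.2240 m
margins: 0.0000+0.0150+0.0100 = 0.0250 m
S_min ≈ 0.0800+0.0160+0.2240+0.0250  ⇒  S_min = 69/200 m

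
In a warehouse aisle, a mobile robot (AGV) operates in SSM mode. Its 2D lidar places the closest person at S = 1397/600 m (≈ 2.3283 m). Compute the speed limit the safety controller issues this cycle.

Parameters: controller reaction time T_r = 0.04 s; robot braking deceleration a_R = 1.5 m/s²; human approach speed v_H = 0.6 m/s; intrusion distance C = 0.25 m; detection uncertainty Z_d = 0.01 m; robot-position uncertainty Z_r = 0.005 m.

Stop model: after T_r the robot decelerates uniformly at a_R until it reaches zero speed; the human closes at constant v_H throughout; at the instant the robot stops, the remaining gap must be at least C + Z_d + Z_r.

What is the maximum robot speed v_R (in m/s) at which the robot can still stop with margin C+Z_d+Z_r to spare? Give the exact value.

at the boundary: (1/3)·v² + (11/25)·v + (-3059/1500) = 0
  disc = (11/25)² − 4·(1/3)·(-3059/1500) = 16384/5625 ; √disc = 128/75
  v_R = (−(11/25) + 128/75) / (2·(1/3)) = 19/10 m/s
check:
braking lasts T_s = (19/10)/(3/2) = 1.2667 s
robot covers v_R·T_r = 1.9000·0.0400 = 0.0760 m before braking
robot covers 1.9000·1.2667 − ½·1.5000·1.2667² = 1.2033 m while stopping
human closes 0.6000·1.3067 = 0.7840 m
margins: 0.2500+0.0100+0.0050 = 0.2650 m
sum ≈ 0.0760+1.2033+0.7840+0.2650 ≈ 2.3283 m = S ✓

v_R_max = 19/10 m/s = 1.9000 m/s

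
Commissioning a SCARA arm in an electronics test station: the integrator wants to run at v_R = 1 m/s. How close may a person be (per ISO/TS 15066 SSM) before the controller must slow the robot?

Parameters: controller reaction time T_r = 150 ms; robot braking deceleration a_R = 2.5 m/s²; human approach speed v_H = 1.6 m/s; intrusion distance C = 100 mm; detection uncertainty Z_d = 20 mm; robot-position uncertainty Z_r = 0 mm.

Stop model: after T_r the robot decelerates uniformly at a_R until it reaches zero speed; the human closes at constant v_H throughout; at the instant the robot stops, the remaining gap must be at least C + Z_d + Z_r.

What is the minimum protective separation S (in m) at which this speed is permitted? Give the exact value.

T_s = v_R/a_R = 1/(5/2) = 0.4000 s
robot covers v_R·T_r = 1.0000·0.1500 = 0.1500 m before braking
robot covers 1.0000·0.4000 − ½·2.5000·0.4000² = 0.2000 m while stopping
human over T_r+T_s: 1.6000·(0.1500+0.4000) = 0.8800 m
margins: 0.1000+0.0200+0.0000 = 0.1200 m
S_min ≈ 0.1500+0.2000+0.8800+0.1200  ⇒  S_min = 27/20 m

S_min = 27/20 m = 1.3500 m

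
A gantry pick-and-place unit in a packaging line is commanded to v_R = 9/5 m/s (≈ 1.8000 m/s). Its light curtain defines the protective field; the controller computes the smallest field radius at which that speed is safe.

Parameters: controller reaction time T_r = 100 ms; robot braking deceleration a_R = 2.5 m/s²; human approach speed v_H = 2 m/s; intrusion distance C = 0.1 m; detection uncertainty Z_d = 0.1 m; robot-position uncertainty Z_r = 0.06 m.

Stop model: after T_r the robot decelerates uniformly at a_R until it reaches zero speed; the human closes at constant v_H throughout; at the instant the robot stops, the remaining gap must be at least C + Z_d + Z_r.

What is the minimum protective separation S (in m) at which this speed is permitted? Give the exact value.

S_min = 341/125 m = 2.7280 m

T_s = v_R/a_R = (9/5)/(5/2) = 0.7200 s
reaction-phase robot travel = 1.8000·0.1000 = 0.1800 m
braking distance = 1.8000²/(2·2.5000) = 0.6480 m
person approaches 2.0000·(0.1000+0.7200) = 1.6400 m
C+Z_d+Z_r = 0.1000+0.1000+0.0600 = 0.2600 m
S_min ≈ 0.1800+0.6480+1.6400+0.2600  ⇒  S_min = 341/125 m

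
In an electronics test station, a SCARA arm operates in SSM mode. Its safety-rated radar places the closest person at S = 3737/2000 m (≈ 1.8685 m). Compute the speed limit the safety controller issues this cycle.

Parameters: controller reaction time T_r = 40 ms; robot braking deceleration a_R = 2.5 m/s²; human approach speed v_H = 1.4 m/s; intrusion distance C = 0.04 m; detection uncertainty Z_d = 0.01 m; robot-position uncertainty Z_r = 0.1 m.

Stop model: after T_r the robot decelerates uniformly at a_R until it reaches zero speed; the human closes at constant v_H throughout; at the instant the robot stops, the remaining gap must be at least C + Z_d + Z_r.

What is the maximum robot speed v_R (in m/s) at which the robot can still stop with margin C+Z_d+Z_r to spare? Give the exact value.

at the boundary: (1/5)·v² + (3/5)·v + (-133/80) = 0
  disc = (3/5)² − 4·(1/5)·(-133/80) = 169/100 ; √disc = 13/10
  v_R = (−(3/5) + 13/10) / (2·(1/5)) = 7/4 m/s
check:
braking lasts T_s = (7/4)/(5/2) = 0.7000 s
robot in T_r: 1.7500·0.0400 = 0.0700 m
robot covers 1.7500·0.7000 − ½·2.5000·0.7000² = 0.6125 m while stopping
human over T_r+T_s: 1.4000·(0.0400+0.7000) = 1.0360 m
C+Z_d+Z_r = 0.0400+0.0100+0.1000 = 0.1500 m
sum ≈ 0.0700+0.6125+1.0360+0.1500 ≈ 1.8685 m = S ✓

v_R_max = 7/4 m/s = 1.7500 m/s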